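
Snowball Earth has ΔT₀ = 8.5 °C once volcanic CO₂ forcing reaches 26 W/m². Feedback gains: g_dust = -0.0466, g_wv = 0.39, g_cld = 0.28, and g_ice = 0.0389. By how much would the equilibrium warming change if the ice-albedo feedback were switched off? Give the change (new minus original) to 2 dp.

Original: g = 0.6623, ΔT = 8.5/(1−0.6623) = 25.1703 °C.
Without ice-albedo: g' = 0.6234, ΔT' = 8.5/(1−0.6234) = 22.5704 °C.
Change = 22.5704 − 25.1703 = -2.60 °C.

-2.60 °C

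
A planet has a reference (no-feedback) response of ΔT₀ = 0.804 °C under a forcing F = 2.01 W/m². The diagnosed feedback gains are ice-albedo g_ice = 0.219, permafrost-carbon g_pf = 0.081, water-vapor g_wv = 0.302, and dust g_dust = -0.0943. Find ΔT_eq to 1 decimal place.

1.6 °C

Total gain g = 0.219 + 0.081 + 0.302 − 0.0943 = 0.5077.
Amplification A = 1/(1 − 0.5077) = 2.031.
ΔT = 0.804 × 2.031 = 1.6 °C.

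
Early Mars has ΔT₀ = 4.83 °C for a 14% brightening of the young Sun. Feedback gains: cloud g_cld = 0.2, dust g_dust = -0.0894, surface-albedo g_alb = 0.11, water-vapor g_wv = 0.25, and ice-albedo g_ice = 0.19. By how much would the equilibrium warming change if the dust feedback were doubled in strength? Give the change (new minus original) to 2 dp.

Original: g = 0.6606, ΔT = 4.83/(1−0.6606) = 14.2310 °C.
With doubled dust: g' = 0.5712, ΔT' = 4.83/(1−0.5712) = 11.2640 °C.
Change = 11.2640 − 14.2310 = -2.97 °C.

-2.97 °C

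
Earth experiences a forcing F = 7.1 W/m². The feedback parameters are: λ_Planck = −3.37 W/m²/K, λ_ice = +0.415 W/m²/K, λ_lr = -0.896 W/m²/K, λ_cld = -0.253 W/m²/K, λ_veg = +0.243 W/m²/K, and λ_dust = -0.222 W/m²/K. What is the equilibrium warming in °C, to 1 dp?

1.7 °C

Net feedback parameter λ = (−3.37) + (+0.415) + (-0.896) + (-0.253) + (+0.243) + (-0.222) = -4.083 W/m²/K.
ΔT = −F/λ = −7.1/(-4.083) = 1.7 °C.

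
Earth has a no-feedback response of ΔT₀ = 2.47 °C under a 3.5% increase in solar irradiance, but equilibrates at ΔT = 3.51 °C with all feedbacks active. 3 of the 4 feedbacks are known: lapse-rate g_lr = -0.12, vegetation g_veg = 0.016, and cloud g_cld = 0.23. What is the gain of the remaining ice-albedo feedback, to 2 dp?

Amplification A = ΔT/ΔT₀ = 3.51/2.47 = 1.421.
Total gain g = 1 − 1/A = 1 − 1/1.421 = 0.2963.
Known gains sum to -0.12 + 0.016 + 0.23 = 0.126.
g_ice = 0.2963 − 0.126 = 0.17.

0.17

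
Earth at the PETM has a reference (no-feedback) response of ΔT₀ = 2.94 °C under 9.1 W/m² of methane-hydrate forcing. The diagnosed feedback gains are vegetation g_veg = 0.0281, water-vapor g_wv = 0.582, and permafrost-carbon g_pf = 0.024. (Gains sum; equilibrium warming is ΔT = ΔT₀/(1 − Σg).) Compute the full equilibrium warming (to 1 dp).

8.0 °C

Total gain g = 0.0281 + 0.582 + 0.024 = 0.6341.
Amplification A = 1/(1 − 0.6341) = 2.733.
ΔT = 2.94 × 2.733 = 8.0 °C.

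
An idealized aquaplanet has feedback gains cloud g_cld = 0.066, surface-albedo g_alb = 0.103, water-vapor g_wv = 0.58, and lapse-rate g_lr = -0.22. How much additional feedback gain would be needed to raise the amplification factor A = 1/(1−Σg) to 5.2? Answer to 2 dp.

Current total gain = 0.529.
Target gain for A = 5.2: g* = 1 − 1/5.2 = 0.8077.
Additional gain needed = 0.8077 − 0.529 = 0.28.

0.28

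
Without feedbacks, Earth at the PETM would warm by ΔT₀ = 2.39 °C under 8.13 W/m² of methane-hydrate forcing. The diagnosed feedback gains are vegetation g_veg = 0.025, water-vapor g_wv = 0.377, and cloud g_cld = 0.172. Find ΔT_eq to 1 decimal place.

Total gain g = 0.025 + 0.377 + 0.172 = 0.574.
Amplification A = 1/(1 − 0.574) = 2.347.
ΔT = 2.39 × 2.347 = 5.6 °C.

5.6 °C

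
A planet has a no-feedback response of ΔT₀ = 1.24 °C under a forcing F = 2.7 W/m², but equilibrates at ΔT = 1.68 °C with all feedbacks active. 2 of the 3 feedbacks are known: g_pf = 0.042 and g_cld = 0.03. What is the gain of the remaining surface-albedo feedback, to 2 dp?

Amplification A = ΔT/ΔT₀ = 1.68/1.24 = 1.355.
Total gain g = 1 − 1/A = 1 − 1/1.355 = 0.262.
Known gains sum to 0.042 + 0.03 = 0.072.
g_alb = 0.262 − 0.072 = 0.19.

0.19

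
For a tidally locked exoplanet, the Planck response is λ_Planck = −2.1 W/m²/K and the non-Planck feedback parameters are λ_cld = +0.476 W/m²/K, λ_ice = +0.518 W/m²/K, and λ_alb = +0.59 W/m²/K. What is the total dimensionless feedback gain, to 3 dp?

0.754

Convert to gains: g_cld = 0.476/2.1 = 0.2267; g_ice = 0.518/2.1 = 0.2467; g_alb = 0.59/2.1 = 0.281.
Total gain g = 0.7544.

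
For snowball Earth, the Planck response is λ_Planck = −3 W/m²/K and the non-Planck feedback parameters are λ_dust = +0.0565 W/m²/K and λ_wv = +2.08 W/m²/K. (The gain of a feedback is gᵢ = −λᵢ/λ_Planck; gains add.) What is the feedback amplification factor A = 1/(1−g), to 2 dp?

Convert to gains: g_dust = 0.0565/3 = 0.01883; g_wv = 2.08/3 = 0.6933.
Total gain g = 0.71213.
A = 1/(1 − 0.71213) = 3.47.

3.47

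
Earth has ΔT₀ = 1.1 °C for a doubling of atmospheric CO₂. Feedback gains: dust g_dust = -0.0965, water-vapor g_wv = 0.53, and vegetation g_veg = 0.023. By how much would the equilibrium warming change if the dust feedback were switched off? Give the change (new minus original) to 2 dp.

Original: g = 0.4565, ΔT = 1.1/(1−0.4565) = 2.0239 °C.
Without dust: g' = 0.553, ΔT' = 1.1/(1−0.553) = 2.4609 °C.
Change = 2.4609 − 2.0239 = 0.44 °C.

0.44 °C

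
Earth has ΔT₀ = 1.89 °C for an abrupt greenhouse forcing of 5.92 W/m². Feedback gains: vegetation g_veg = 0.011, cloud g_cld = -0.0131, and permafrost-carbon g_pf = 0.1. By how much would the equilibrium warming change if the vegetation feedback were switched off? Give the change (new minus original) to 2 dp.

-0.03 °C

Original: g = 0.0979, ΔT = 1.89/(1−0.0979) = 2.0951 °C.
Without vegetation: g' = 0.0869, ΔT' = 1.89/(1−0.0869) = 2.0699 °C.
Change = 2.0699 − 2.0951 = -0.03 °C.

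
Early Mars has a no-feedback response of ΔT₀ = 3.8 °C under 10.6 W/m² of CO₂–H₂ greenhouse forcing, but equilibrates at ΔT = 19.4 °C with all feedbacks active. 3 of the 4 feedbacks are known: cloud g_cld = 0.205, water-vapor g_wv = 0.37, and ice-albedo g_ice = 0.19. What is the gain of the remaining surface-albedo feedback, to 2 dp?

Amplification A = ΔT/ΔT₀ = 19.4/3.8 = 5.105.
Total gain g = 1 − 1/A = 1 − 1/5.105 = 0.8041.
Known gains sum to 0.205 + 0.37 + 0.19 = 0.765.
g_alb = 0.8041 − 0.765 = 0.04.

0.04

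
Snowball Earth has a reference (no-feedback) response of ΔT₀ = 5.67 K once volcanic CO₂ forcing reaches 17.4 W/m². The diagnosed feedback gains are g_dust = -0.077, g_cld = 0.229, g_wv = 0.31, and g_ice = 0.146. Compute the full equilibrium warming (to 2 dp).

14.46 K

Total gain g = -0.077 + 0.229 + 0.31 + 0.146 = 0.608.
Amplification A = 1/(1 − 0.608) = 2.551.
ΔT = 5.67 × 2.551 = 14.46 K.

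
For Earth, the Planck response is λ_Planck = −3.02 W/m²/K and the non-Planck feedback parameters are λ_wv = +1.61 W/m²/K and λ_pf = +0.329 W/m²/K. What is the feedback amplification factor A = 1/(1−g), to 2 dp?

Convert to gains: g_wv = 1.61/3.02 = 0.5331; g_pf = 0.329/3.02 = 0.1089.
Total gain g = 0.642.
A = 1/(1 − 0.642) = 2.79.

2.79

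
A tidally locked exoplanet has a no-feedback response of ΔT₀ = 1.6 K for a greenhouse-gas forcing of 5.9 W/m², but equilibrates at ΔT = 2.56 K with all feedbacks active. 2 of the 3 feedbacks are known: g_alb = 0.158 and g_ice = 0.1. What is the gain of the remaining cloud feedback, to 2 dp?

Amplification A = ΔT/ΔT₀ = 2.56/1.6 = 1.6.
Total gain g = 1 − 1/A = 1 − 1/1.6 = 0.375.
Known gains sum to 0.158 + 0.1 = 0.258.
g_cld = 0.375 − 0.258 = 0.12.

0.12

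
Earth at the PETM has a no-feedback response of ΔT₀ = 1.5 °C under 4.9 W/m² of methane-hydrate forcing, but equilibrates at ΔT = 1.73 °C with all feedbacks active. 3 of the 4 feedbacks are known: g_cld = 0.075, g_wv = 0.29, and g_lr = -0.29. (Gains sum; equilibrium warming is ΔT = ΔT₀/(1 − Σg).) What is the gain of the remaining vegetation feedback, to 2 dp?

0.06

Amplification A = ΔT/ΔT₀ = 1.73/1.5 = 1.153.
Total gain g = 1 − 1/A = 1 − 1/1.153 = 0.1327.
Known gains sum to 0.075 + 0.29 − 0.29 = 0.075.
g_veg = 0.1327 − 0.075 = 0.06.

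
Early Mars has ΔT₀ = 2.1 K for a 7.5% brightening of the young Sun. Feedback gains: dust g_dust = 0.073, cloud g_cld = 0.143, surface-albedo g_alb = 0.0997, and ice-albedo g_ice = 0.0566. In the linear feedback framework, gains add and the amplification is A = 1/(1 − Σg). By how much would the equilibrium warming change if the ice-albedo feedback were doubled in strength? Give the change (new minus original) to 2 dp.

0.33 K

Original: g = 0.3723, ΔT = 2.1/(1−0.3723) = 3.3455 K.
With doubled ice-albedo: g' = 0.4289, ΔT' = 2.1/(1−0.4289) = 3.6771 K.
Change = 3.6771 − 3.3455 = 0.33 K.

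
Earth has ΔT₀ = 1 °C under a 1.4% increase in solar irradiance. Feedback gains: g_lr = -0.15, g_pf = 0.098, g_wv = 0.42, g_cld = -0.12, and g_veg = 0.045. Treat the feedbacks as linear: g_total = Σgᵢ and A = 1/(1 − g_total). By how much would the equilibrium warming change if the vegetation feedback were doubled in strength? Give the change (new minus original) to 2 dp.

0.10 °C

Original: g = 0.293, ΔT = 1/(1−0.293) = 1.4144 °C.
With doubled vegetation: g' = 0.338, ΔT' = 1/(1−0.338) = 1.5106 °C.
Change = 1.5106 − 1.4144 = 0.10 °C.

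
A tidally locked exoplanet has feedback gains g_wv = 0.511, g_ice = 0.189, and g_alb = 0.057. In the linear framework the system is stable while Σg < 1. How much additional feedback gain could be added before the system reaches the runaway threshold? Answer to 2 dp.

Current total gain = 0.511 + 0.189 + 0.057 = 0.757.
Margin to runaway = 1 − 0.757 = 0.24.

0.24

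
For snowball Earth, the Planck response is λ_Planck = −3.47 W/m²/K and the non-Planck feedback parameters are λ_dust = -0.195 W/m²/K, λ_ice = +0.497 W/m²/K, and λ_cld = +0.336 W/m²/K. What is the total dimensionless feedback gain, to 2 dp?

0.18

Convert to gains: g_dust = -0.195/3.47 = -0.0562; g_ice = 0.497/3.47 = 0.1432; g_cld = 0.336/3.47 = 0.09683.
Total gain g = 0.18383.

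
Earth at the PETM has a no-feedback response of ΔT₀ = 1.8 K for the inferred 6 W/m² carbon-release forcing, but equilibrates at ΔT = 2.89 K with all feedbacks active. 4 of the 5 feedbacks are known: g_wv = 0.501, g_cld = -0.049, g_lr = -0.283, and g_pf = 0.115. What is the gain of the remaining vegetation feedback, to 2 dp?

Amplification A = ΔT/ΔT₀ = 2.89/1.8 = 1.606.
Total gain g = 1 − 1/A = 1 − 1/1.606 = 0.3773.
Known gains sum to 0.501 − 0.049 − 0.283 + 0.115 = 0.284.
g_veg = 0.3773 − 0.284 = 0.09.

0.09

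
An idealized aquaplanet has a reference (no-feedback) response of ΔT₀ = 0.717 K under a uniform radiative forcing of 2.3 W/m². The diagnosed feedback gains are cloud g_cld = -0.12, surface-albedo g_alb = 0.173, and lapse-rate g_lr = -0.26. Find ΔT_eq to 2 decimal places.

0.59 K

Total gain g = -0.12 + 0.173 − 0.26 = -0.207.
Amplification A = 1/(1 + 0.207) = 0.8285.
ΔT = 0.717 × 0.8285 = 0.59 K.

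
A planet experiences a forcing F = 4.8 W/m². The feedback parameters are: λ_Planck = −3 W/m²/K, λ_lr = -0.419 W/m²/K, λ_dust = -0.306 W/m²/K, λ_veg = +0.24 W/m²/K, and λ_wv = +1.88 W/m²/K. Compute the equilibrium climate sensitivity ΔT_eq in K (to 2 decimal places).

2.99 K

Net feedback parameter λ = (−3) + (-0.419) + (-0.306) + (+0.24) + (+1.88) = -1.605 W/m²/K.
ΔT = −F/λ = −4.8/(-1.605) = 2.99 K.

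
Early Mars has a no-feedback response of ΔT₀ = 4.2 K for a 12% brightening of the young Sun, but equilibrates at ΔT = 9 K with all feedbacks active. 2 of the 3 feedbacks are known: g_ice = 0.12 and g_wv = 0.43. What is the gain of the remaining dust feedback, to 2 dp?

-0.02

Amplification A = ΔT/ΔT₀ = 9/4.2 = 2.143.
Total gain g = 1 − 1/A = 1 − 1/2.143 = 0.5334.
Known gains sum to 0.12 + 0.43 = 0.55.
g_dust = 0.5334 − 0.55 = -0.02.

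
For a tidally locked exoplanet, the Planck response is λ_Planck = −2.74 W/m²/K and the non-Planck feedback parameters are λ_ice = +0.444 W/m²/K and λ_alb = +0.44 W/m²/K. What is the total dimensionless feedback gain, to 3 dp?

0.323

Convert to gains: g_ice = 0.444/2.74 = 0.162; g_alb = 0.44/2.74 = 0.1606.
Total gain g = 0.3226.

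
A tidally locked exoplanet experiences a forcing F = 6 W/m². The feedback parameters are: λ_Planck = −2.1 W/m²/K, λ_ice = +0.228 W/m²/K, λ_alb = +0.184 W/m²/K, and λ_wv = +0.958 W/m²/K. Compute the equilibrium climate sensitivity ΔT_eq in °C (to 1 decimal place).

8.2 °C

Net feedback parameter λ = (−2.1) + (+0.228) + (+0.184) + (+0.958) = -0.73 W/m²/K.
ΔT = −F/λ = −6/(-0.73) = 8.2 °C.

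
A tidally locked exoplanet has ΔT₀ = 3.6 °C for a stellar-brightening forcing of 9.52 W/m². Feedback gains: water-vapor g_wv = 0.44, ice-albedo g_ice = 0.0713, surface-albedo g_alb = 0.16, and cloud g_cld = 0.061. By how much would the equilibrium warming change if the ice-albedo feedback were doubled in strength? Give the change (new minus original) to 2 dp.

4.88 °C

Original: g = 0.7323, ΔT = 3.6/(1−0.7323) = 13.4479 °C.
With doubled ice-albedo: g' = 0.8036, ΔT' = 3.6/(1−0.8036) = 18.3299 °C.
Change = 18.3299 − 13.4479 = 4.88 °C.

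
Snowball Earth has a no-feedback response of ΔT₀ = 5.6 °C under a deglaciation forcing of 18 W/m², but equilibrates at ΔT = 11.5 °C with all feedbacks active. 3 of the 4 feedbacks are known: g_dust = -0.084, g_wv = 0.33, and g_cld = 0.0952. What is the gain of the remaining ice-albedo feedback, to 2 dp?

0.17

Amplification A = ΔT/ΔT₀ = 11.5/5.6 = 2.054.
Total gain g = 1 − 1/A = 1 − 1/2.054 = 0.5131.
Known gains sum to -0.084 + 0.33 + 0.0952 = 0.3412.
g_ice = 0.5131 − 0.3412 = 0.17.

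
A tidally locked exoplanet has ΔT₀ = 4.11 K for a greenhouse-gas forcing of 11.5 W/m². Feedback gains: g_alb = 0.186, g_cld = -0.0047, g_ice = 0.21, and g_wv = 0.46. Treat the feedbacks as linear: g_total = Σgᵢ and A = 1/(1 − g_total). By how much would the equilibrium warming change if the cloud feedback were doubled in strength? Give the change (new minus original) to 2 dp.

Original: g = 0.8513, ΔT = 4.11/(1−0.8513) = 27.6395 K.
With doubled cloud: g' = 0.8466, ΔT' = 4.11/(1−0.8466) = 26.7927 K.
Change = 26.7927 − 27.6395 = -0.85 K.

-0.85 K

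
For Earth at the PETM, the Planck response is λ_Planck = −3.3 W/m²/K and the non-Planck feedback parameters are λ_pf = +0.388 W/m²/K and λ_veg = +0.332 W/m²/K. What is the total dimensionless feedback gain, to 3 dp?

0.218

Convert to gains: g_pf = 0.388/3.3 = 0.1176; g_veg = 0.332/3.3 = 0.1006.
Total gain g = 0.2182.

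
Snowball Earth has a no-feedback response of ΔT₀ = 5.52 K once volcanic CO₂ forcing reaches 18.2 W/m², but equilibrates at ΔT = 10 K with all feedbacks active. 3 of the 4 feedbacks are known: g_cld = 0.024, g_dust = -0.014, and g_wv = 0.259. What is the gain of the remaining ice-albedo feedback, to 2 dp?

0.18

Amplification A = ΔT/ΔT₀ = 10/5.52 = 1.812.
Total gain g = 1 − 1/A = 1 − 1/1.812 = 0.4481.
Known gains sum to 0.024 − 0.014 + 0.259 = 0.269.
g_ice = 0.4481 − 0.269 = 0.18.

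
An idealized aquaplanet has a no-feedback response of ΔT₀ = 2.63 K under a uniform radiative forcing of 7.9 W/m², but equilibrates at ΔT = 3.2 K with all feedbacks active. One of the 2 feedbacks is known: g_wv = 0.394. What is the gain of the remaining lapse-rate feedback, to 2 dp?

Amplification A = ΔT/ΔT₀ = 3.2/2.63 = 1.217.
Total gain g = 1 − 1/A = 1 − 1/1.217 = 0.1783.
The known gain is 0.394.
g_lr = 0.1783 − 0.394 = -0.22.

-0.22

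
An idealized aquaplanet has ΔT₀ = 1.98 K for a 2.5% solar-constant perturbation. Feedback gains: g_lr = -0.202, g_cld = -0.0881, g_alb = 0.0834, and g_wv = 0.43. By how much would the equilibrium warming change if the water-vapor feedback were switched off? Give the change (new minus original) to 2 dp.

Original: g = 0.2233, ΔT = 1.98/(1−0.2233) = 2.5492 K.
Without water-vapor: g' = -0.2067, ΔT' = 1.98/(1+0.2067) = 1.6408 K.
Change = 1.6408 − 2.5492 = -0.91 K.

-0.91 K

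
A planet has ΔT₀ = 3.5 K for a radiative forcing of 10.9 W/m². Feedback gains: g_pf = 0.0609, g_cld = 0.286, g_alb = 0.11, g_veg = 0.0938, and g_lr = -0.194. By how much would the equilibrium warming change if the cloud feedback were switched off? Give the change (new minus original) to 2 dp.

-1.67 K

Original: g = 0.3567, ΔT = 3.5/(1−0.3567) = 5.4407 K.
Without cloud: g' = 0.0707, ΔT' = 3.5/(1−0.0707) = 3.7663 K.
Change = 3.7663 − 5.4407 = -1.67 K.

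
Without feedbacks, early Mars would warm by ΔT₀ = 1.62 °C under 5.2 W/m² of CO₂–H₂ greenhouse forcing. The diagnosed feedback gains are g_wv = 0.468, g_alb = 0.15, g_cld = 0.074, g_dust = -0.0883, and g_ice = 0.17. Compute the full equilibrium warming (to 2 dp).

Total gain g = 0.468 + 0.15 + 0.074 − 0.0883 + 0.17 = 0.7737.
Amplification A = 1/(1 − 0.7737) = 4.419.
ΔT = 1.62 × 4.419 = 7.16 °C.

7.16 °C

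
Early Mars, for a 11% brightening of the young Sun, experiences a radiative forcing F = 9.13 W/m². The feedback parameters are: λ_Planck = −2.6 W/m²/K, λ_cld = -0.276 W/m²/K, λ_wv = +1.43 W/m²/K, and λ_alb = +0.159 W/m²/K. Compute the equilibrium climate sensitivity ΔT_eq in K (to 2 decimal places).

7.09 K

Net feedback parameter λ = (−2.6) + (-0.276) + (+1.43) + (+0.159) = -1.287 W/m²/K.
ΔT = −F/λ = −9.13/(-1.287) = 7.09 K.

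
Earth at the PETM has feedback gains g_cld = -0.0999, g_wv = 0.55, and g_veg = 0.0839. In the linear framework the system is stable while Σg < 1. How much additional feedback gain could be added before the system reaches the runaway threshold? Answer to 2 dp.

0.47

Current total gain = -0.0999 + 0.55 + 0.0839 = 0.534.
Margin to runaway = 1 − 0.534 = 0.47.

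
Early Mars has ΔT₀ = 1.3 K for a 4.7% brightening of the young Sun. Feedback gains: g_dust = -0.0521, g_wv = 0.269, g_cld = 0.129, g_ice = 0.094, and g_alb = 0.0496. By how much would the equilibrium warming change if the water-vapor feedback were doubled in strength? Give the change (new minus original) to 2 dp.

2.84 K

Original: g = 0.4895, ΔT = 1.3/(1−0.4895) = 2.5465 K.
With doubled water-vapor: g' = 0.7585, ΔT' = 1.3/(1−0.7585) = 5.3830 K.
Change = 5.3830 − 2.5465 = 2.84 K.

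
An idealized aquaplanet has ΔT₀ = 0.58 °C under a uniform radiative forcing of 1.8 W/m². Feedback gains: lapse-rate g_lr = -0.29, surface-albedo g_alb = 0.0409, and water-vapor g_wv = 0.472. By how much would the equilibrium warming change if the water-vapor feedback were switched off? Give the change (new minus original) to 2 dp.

-0.28 °C

Original: g = 0.2229, ΔT = 0.58/(1−0.2229) = 0.7464 °C.
Without water-vapor: g' = -0.2491, ΔT' = 0.58/(1+0.2491) = 0.4643 °C.
Change = 0.4643 − 0.7464 = -0.28 °C.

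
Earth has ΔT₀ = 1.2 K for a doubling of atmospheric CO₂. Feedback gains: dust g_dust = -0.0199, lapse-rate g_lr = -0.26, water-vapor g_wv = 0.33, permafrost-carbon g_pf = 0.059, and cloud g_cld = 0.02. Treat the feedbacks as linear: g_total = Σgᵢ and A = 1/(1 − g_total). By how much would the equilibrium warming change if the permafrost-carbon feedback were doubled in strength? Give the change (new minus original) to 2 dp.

Original: g = 0.1291, ΔT = 1.2/(1−0.1291) = 1.3779 K.
With doubled permafrost-carbon: g' = 0.1881, ΔT' = 1.2/(1−0.1881) = 1.4780 K.
Change = 1.4780 − 1.3779 = 0.10 K.

0.10 K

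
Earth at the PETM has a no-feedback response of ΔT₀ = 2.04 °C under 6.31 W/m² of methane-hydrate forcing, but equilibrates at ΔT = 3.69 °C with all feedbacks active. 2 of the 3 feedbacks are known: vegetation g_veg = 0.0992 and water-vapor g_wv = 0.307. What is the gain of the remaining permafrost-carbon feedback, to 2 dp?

0.04

Amplification A = ΔT/ΔT₀ = 3.69/2.04 = 1.809.
Total gain g = 1 − 1/A = 1 − 1/1.809 = 0.4472.
Known gains sum to 0.0992 + 0.307 = 0.4062.
g_pf = 0.4472 − 0.4062 = 0.04.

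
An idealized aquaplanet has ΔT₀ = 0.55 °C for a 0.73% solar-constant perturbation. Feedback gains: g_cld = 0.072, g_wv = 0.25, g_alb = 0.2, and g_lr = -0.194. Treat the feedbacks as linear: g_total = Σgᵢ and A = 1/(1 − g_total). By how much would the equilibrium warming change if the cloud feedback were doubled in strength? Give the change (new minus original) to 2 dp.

0.10 °C

Original: g = 0.328, ΔT = 0.55/(1−0.328) = 0.8185 °C.
With doubled cloud: g' = 0.4, ΔT' = 0.55/(1−0.4) = 0.9167 °C.
Change = 0.9167 − 0.8185 = 0.10 °C.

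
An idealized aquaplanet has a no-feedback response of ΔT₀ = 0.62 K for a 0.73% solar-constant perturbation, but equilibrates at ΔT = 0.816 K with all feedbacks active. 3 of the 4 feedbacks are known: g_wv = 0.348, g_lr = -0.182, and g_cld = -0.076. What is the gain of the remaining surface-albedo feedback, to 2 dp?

Amplification A = ΔT/ΔT₀ = 0.816/0.62 = 1.316.
Total gain g = 1 − 1/A = 1 − 1/1.316 = 0.2401.
Known gains sum to 0.348 − 0.182 − 0.076 = 0.09.
g_alb = 0.2401 − 0.09 = 0.15.

0.15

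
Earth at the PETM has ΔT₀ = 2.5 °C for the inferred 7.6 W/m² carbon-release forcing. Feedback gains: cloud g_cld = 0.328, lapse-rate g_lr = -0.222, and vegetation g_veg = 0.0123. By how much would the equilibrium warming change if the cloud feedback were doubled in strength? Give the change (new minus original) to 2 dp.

1.68 °C

Original: g = 0.1183, ΔT = 2.5/(1−0.1183) = 2.8354 °C.
With doubled cloud: g' = 0.4463, ΔT' = 2.5/(1−0.4463) = 4.5151 °C.
Change = 4.5151 − 2.8354 = 1.68 °C.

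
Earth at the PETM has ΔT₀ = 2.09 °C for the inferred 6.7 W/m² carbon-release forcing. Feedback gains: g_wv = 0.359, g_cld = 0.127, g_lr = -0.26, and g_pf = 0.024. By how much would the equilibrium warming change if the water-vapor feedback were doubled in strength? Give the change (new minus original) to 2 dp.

Original: g = 0.25, ΔT = 2.09/(1−0.25) = 2.7867 °C.
With doubled water-vapor: g' = 0.609, ΔT' = 2.09/(1−0.609) = 5.3453 °C.
Change = 5.3453 − 2.7867 = 2.56 °C.

2.56 °C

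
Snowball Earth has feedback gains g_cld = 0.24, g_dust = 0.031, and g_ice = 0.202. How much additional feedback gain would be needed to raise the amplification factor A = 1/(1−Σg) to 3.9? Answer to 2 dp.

Current total gain = 0.473.
Target gain for A = 3.9: g* = 1 − 1/3.9 = 0.7436.
Additional gain needed = 0.7436 − 0.473 = 0.27.

0.27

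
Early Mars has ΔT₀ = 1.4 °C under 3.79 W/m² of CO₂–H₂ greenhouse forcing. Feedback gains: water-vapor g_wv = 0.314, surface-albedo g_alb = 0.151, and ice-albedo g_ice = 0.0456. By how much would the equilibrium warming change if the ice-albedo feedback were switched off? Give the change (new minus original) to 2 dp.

Original: g = 0.5106, ΔT = 1.4/(1−0.5106) = 2.8606 °C.
Without ice-albedo: g' = 0.465, ΔT' = 1.4/(1−0.465) = 2.6168 °C.
Change = 2.6168 − 2.8606 = -0.24 °C.

-0.24 °C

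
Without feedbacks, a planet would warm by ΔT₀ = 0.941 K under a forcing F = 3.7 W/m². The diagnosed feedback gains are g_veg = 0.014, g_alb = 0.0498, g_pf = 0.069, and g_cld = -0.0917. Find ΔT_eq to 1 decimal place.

1.0 K

Total gain g = 0.014 + 0.0498 + 0.069 − 0.0917 = 0.0411.
Amplification A = 1/(1 − 0.0411) = 1.043.
ΔT = 0.941 × 1.043 = 1.0 K.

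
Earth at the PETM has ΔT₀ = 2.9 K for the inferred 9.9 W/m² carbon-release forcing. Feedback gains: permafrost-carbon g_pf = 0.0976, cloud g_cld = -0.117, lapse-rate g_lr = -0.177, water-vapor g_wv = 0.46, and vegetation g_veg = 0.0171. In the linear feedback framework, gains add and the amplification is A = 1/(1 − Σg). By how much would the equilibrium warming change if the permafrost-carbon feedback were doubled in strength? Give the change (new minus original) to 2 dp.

Original: g = 0.2807, ΔT = 2.9/(1−0.2807) = 4.0317 K.
With doubled permafrost-carbon: g' = 0.3783, ΔT' = 2.9/(1−0.3783) = 4.6646 K.
Change = 4.6646 − 4.0317 = 0.63 K.

0.63 K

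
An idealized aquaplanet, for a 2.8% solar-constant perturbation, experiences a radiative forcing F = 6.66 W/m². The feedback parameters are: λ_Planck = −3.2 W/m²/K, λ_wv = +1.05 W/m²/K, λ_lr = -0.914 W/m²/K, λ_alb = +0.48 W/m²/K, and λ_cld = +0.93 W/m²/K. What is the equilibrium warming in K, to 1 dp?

Net feedback parameter λ = (−3.2) + (+1.05) + (-0.914) + (+0.48) + (+0.93) = -1.654 W/m²/K.
ΔT = −F/λ = −6.66/(-1.654) = 4.0 K.

4.0 K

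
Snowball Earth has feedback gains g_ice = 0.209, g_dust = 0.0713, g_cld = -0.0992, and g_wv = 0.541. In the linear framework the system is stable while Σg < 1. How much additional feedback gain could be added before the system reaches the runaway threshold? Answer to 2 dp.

0.28

Current total gain = 0.209 + 0.0713 − 0.0992 + 0.541 = 0.7221.
Margin to runaway = 1 − 0.7221 = 0.28.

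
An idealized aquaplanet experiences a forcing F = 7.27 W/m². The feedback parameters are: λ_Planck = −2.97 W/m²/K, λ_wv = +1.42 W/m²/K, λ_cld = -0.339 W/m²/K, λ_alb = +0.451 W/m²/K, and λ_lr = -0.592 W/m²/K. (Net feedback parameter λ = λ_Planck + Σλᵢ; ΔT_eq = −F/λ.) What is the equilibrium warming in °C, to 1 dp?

3.6 °C

Net feedback parameter λ = (−2.97) + (+1.42) + (-0.339) + (+0.451) + (-0.592) = -2.03 W/m²/K.
ΔT = −F/λ = −7.27/(-2.03) = 3.6 °C.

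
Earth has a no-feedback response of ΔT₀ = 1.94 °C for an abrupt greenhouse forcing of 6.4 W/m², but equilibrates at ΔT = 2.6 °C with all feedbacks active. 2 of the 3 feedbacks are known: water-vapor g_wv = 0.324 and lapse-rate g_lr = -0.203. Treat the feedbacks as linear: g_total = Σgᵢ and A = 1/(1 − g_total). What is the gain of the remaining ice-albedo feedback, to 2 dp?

0.13

Amplification A = ΔT/ΔT₀ = 2.6/1.94 = 1.34.
Total gain g = 1 − 1/A = 1 − 1/1.34 = 0.2537.
Known gains sum to 0.324 − 0.203 = 0.121.
g_ice = 0.2537 − 0.121 = 0.13.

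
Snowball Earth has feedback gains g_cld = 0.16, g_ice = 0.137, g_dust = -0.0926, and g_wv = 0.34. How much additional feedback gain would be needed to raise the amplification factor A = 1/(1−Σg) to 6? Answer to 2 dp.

0.29

Current total gain = 0.5444.
Target gain for A = 6: g* = 1 − 1/6 = 0.8333.
Additional gain needed = 0.8333 − 0.5444 = 0.29.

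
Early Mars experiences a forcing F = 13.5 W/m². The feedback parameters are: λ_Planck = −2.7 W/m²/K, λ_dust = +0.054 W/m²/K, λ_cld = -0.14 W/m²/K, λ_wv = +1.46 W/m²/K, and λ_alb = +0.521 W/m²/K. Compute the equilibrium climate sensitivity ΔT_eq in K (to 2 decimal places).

Net feedback parameter λ = (−2.7) + (+0.054) + (-0.14) + (+1.46) + (+0.521) = -0.805 W/m²/K.
ΔT = −F/λ = −13.5/(-0.805) = 16.77 K.

16.77 K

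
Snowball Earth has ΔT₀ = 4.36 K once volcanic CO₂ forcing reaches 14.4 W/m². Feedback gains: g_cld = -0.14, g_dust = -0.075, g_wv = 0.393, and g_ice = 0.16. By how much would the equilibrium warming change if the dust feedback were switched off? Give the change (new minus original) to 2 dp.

Original: g = 0.338, ΔT = 4.36/(1−0.338) = 6.5861 K.
Without dust: g' = 0.413, ΔT' = 4.36/(1−0.413) = 7.4276 K.
Change = 7.4276 − 6.5861 = 0.84 K.

0.84 K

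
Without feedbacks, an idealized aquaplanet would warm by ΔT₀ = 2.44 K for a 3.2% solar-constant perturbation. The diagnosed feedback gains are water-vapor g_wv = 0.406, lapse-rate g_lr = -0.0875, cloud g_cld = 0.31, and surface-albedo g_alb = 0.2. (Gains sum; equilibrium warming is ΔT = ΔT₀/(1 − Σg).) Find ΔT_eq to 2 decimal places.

Total gain g = 0.406 − 0.0875 + 0.31 + 0.2 = 0.8285.
Amplification A = 1/(1 − 0.8285) = 5.831.
ΔT = 2.44 × 5.831 = 14.23 K.

14.23 K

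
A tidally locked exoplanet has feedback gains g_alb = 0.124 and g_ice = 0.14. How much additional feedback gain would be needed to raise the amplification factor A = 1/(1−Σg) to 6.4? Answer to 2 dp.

0.58

Current total gain = 0.264.
Target gain for A = 6.4: g* = 1 − 1/6.4 = 0.8438.
Additional gain needed = 0.8438 − 0.264 = 0.58.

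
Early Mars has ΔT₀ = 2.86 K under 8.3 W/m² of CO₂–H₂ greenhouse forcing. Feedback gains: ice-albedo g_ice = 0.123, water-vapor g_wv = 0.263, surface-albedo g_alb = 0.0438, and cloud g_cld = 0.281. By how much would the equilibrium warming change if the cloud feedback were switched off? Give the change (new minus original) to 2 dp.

Original: g = 0.7108, ΔT = 2.86/(1−0.7108) = 9.8893 K.
Without cloud: g' = 0.4298, ΔT' = 2.86/(1−0.4298) = 5.0158 K.
Change = 5.0158 − 9.8893 = -4.87 K.

-4.87 K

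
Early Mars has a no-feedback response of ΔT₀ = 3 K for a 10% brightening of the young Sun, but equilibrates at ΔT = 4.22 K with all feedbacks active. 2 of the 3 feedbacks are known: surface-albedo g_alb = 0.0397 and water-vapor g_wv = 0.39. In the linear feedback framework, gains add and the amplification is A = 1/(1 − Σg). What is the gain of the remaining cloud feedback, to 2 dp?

Amplification A = ΔT/ΔT₀ = 4.22/3 = 1.407.
Total gain g = 1 − 1/A = 1 − 1/1.407 = 0.2893.
Known gains sum to 0.0397 + 0.39 = 0.4297.
g_cld = 0.2893 − 0.4297 = -0.14.

-0.14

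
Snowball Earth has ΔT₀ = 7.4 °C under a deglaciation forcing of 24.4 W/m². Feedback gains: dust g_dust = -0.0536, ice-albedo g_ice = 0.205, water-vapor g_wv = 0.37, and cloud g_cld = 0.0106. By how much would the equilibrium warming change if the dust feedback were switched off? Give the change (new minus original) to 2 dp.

Original: g = 0.532, ΔT = 7.4/(1−0.532) = 15.8120 °C.
Without dust: g' = 0.5856, ΔT' = 7.4/(1−0.5856) = 17.8571 °C.
Change = 17.8571 − 15.8120 = 2.05 °C.

2.05 °C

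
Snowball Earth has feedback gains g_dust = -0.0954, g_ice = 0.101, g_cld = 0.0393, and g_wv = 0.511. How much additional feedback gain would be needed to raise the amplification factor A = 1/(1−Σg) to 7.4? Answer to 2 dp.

0.31

Current total gain = 0.5559.
Target gain for A = 7.4: g* = 1 − 1/7.4 = 0.8649.
Additional gain needed = 0.8649 − 0.5559 = 0.31.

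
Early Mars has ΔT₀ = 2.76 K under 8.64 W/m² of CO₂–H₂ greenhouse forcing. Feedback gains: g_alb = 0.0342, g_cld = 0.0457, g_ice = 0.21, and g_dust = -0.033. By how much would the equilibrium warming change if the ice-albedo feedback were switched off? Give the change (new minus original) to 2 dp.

-0.82 K

Original: g = 0.2569, ΔT = 2.76/(1−0.2569) = 3.7142 K.
Without ice-albedo: g' = 0.0469, ΔT' = 2.76/(1−0.0469) = 2.8958 K.
Change = 2.8958 − 3.7142 = -0.82 K.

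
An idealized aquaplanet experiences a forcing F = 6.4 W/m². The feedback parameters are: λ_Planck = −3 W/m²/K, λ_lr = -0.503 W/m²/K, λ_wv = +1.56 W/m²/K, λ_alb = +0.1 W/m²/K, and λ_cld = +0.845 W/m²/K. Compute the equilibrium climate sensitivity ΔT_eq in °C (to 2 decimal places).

6.41 °C

Net feedback parameter λ = (−3) + (-0.503) + (+1.56) + (+0.1) + (+0.845) = -0.998 W/m²/K.
ΔT = −F/λ = −6.4/(-0.998) = 6.41 °C.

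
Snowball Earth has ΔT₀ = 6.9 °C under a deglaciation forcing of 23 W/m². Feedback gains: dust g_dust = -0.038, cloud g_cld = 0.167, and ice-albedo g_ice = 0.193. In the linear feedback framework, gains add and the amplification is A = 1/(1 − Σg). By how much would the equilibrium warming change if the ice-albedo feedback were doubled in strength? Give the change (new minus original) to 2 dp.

4.05 °C

Original: g = 0.322, ΔT = 6.9/(1−0.322) = 10.1770 °C.
With doubled ice-albedo: g' = 0.515, ΔT' = 6.9/(1−0.515) = 14.2268 °C.
Change = 14.2268 − 10.1770 = 4.05 °C.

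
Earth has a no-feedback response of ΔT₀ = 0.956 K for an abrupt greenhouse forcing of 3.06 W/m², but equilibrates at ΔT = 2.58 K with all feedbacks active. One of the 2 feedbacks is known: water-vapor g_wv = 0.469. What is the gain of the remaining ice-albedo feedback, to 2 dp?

0.16

Amplification A = ΔT/ΔT₀ = 2.58/0.956 = 2.699.
Total gain g = 1 − 1/A = 1 − 1/2.699 = 0.6295.
The known gain is 0.469.
g_ice = 0.6295 − 0.469 = 0.16.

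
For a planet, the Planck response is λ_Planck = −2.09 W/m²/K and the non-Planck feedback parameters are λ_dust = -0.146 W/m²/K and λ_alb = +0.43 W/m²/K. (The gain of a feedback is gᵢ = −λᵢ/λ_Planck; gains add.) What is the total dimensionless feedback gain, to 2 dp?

Convert to gains: g_dust = -0.146/2.09 = -0.06986; g_alb = 0.43/2.09 = 0.2057.
Total gain g = 0.13584.

0.14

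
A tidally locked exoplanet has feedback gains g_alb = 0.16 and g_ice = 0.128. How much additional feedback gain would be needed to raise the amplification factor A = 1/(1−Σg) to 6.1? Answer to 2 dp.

Current total gain = 0.288.
Target gain for A = 6.1: g* = 1 − 1/6.1 = 0.8361.
Additional gain needed = 0.8361 − 0.288 = 0.55.

0.55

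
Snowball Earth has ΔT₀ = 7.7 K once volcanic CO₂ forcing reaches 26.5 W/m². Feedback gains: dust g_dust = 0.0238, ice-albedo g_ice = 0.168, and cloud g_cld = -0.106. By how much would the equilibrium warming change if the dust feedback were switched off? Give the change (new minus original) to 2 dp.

Original: g = 0.0858, ΔT = 7.7/(1−0.0858) = 8.4227 K.
Without dust: g' = 0.062, ΔT' = 7.7/(1−0.062) = 8.2090 K.
Change = 8.2090 − 8.4227 = -0.21 K.

-0.21 K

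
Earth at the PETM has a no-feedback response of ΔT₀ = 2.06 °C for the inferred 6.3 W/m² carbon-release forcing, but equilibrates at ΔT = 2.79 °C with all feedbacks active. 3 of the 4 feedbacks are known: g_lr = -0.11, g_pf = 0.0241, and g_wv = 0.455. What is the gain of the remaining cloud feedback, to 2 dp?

Amplification A = ΔT/ΔT₀ = 2.79/2.06 = 1.354.
Total gain g = 1 − 1/A = 1 − 1/1.354 = 0.2614.
Known gains sum to -0.11 + 0.0241 + 0.455 = 0.3691.
g_cld = 0.2614 − 0.3691 = -0.11.

-0.11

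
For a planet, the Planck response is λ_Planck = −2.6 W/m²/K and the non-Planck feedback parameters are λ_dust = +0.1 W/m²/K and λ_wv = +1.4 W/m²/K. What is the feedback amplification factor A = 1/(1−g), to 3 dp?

2.364

Convert to gains: g_dust = 0.1/2.6 = 0.03846; g_wv = 1.4/2.6 = 0.5385.
Total gain g = 0.57696.
A = 1/(1 − 0.57696) = 2.364.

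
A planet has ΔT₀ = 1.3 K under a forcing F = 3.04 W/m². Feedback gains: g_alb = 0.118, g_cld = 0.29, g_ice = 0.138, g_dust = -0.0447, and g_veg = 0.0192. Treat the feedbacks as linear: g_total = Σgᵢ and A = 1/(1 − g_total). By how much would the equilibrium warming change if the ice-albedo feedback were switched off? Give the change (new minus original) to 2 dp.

-0.61 K

Original: g = 0.5205, ΔT = 1.3/(1−0.5205) = 2.7112 K.
Without ice-albedo: g' = 0.3825, ΔT' = 1.3/(1−0.3825) = 2.1053 K.
Change = 2.1053 − 2.7112 = -0.61 K.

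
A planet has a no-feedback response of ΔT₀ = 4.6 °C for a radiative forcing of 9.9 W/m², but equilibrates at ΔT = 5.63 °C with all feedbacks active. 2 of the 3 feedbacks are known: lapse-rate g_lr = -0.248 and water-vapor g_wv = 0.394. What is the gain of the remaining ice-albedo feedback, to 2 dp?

Amplification A = ΔT/ΔT₀ = 5.63/4.6 = 1.224.
Total gain g = 1 − 1/A = 1 − 1/1.224 = 0.183.
Known gains sum to -0.248 + 0.394 = 0.146.
g_ice = 0.183 − 0.146 = 0.04.

0.04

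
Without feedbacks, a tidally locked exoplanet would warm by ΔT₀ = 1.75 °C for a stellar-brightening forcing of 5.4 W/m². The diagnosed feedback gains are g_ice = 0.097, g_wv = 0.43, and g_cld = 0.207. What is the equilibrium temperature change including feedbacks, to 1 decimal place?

Total gain g = 0.097 + 0.43 + 0.207 = 0.734.
Amplification A = 1/(1 − 0.734) = 3.759.
ΔT = 1.75 × 3.759 = 6.6 °C.

6.6 °C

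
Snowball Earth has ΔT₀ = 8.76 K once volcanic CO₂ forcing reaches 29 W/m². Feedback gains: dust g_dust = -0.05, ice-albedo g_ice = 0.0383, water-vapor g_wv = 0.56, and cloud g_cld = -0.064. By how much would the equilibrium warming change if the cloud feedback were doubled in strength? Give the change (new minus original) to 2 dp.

-1.88 K

Original: g = 0.4843, ΔT = 8.76/(1−0.4843) = 16.9866 K.
With doubled cloud: g' = 0.4203, ΔT' = 8.76/(1−0.4203) = 15.1113 K.
Change = 15.1113 − 16.9866 = -1.88 K.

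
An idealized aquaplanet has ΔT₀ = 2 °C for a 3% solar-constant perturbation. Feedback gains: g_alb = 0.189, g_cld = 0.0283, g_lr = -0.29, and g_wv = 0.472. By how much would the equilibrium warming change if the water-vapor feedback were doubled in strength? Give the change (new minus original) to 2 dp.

Original: g = 0.3993, ΔT = 2/(1−0.3993) = 3.3294 °C.
With doubled water-vapor: g' = 0.8713, ΔT' = 2/(1−0.8713) = 15.5400 °C.
Change = 15.5400 − 3.3294 = 12.21 °C.

12.21 °C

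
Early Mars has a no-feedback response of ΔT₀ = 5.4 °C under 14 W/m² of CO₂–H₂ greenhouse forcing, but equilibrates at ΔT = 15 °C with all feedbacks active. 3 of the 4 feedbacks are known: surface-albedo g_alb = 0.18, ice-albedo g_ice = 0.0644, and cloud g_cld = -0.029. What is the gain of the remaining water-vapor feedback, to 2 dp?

Amplification A = ΔT/ΔT₀ = 15/5.4 = 2.778.
Total gain g = 1 − 1/A = 1 − 1/2.778 = 0.64.
Known gains sum to 0.18 + 0.0644 − 0.029 = 0.2154.
g_wv = 0.64 − 0.2154 = 0.42.

0.42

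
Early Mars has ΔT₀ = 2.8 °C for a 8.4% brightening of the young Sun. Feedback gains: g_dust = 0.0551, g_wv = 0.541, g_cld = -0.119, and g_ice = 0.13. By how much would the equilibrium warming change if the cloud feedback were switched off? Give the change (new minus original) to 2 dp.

3.10 °C

Original: g = 0.6071, ΔT = 2.8/(1−0.6071) = 7.1265 °C.
Without cloud: g' = 0.7261, ΔT' = 2.8/(1−0.7261) = 10.2227 °C.
Change = 10.2227 − 7.1265 = 3.10 °C.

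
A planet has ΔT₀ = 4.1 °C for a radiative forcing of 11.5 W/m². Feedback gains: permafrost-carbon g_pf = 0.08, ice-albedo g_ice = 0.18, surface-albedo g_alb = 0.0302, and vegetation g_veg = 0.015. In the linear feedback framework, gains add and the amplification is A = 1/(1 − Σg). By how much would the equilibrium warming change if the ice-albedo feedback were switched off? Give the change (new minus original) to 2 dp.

Original: g = 0.3052, ΔT = 4.1/(1−0.3052) = 5.9010 °C.
Without ice-albedo: g' = 0.1252, ΔT' = 4.1/(1−0.1252) = 4.6868 °C.
Change = 4.6868 − 5.9010 = -1.21 °C.

-1.21 °C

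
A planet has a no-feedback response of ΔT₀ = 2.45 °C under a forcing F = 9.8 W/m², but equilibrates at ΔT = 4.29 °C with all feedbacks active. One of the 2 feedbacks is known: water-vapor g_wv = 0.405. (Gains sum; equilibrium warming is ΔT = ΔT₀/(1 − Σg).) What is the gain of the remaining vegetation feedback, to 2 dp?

0.02

Amplification A = ΔT/ΔT₀ = 4.29/2.45 = 1.751.
Total gain g = 1 − 1/A = 1 − 1/1.751 = 0.4289.
The known gain is 0.405.
g_veg = 0.4289 − 0.405 = 0.02.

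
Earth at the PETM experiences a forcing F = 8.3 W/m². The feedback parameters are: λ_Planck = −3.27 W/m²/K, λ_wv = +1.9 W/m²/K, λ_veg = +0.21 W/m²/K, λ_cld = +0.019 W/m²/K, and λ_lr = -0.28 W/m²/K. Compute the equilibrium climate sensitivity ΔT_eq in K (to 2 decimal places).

Net feedback parameter λ = (−3.27) + (+1.9) + (+0.21) + (+0.019) + (-0.28) = -1.421 W/m²/K.
ΔT = −F/λ = −8.3/(-1.421) = 5.84 K.

5.84 K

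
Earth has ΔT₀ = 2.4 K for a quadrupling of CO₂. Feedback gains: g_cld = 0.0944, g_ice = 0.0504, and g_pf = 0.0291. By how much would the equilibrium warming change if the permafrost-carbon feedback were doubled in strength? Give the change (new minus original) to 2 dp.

Original: g = 0.1739, ΔT = 2.4/(1−0.1739) = 2.9052 K.
With doubled permafrost-carbon: g' = 0.203, ΔT' = 2.4/(1−0.203) = 3.0113 K.
Change = 3.0113 − 2.9052 = 0.11 K.

0.11 K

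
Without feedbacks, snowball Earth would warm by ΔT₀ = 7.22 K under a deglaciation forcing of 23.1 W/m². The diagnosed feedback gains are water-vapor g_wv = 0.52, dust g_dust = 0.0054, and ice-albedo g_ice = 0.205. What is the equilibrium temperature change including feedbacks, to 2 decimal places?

26.78 K

Total gain g = 0.52 + 0.0054 + 0.205 = 0.7304.
Amplification A = 1/(1 − 0.7304) = 3.709.
ΔT = 7.22 × 3.709 = 26.78 K.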